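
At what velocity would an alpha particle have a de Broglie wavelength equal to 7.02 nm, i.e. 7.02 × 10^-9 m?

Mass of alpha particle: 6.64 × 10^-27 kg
1.42 × 10^1 m/s

From λ = h/(mv), solve for v:

v = h/(mλ)
v = (6.626 × 10^-34 J·s) / (6.64 × 10^-27 kg × 7.02 × 10^-9 m)
v = 1.42 × 10^1 m/s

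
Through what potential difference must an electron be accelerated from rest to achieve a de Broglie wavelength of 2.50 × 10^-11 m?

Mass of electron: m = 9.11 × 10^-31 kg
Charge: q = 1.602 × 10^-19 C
2.41 × 10^3 V

From λ = h/√(2mqV), we solve for V:

λ² = h²/(2mqV)
V = h²/(2mqλ²)
V = (6.626 × 10^-34 J·s)² / (2 × 9.11 × 10^-31 kg × 1.602 × 10^-19 C × (2.50 × 10^-11 m)²)
V = 2.41 × 10^3 V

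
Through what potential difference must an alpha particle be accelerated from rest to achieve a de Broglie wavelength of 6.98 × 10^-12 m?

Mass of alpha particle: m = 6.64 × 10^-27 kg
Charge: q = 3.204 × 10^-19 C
2.12 V

From λ = h/√(2mqV), we solve for V:

λ² = h²/(2mqV)
V = h²/(2mqλ²)
V = (6.626 × 10^-34 J·s)² / (2 × 6.64 × 10^-27 kg × 3.204 × 10^-19 C × (6.98 × 10^-12 m)²)
V = 2.12 V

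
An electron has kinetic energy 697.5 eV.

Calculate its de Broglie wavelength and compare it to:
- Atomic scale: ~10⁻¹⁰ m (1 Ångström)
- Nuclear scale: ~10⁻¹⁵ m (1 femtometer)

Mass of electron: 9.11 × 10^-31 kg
λ = 4.64 × 10^-11 m, which is between nuclear and atomic scales.

Using λ = h/√(2mKE):

KE = 697.5 eV = 1.118 × 10^-16 J

λ = h/√(2mKE)
λ = (6.626 × 10^-34 J·s) / √(2 × 9.11 × 10^-31 kg × 1.118 × 10^-16 J)
λ = 4.64 × 10^-11 m

Comparison:
- Atomic scale (10⁻¹⁰ m): λ is 0.46× this size
- Nuclear scale (10⁻¹⁵ m): λ is 4.6e+04× this size

The wavelength is between nuclear and atomic scales.

This wavelength is appropriate for probing atomic structure but too large for nuclear physics experiments.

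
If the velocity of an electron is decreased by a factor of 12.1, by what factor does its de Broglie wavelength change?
The wavelength increases by a factor of 12.1.

From λ = h/(mv), the wavelength is inversely proportional to velocity:

λ ∝ 1/v

If v → v/12.1, then λ → 12.1λ

When velocity is decreased by a factor of 12.1, the wavelength increases by a factor of 12.1.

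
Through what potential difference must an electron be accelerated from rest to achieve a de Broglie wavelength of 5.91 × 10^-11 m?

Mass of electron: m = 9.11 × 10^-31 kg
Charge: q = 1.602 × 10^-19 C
431 V

From λ = h/√(2mqV), we solve for V:

λ² = h²/(2mqV)
V = h²/(2mqλ²)
V = (6.626 × 10^-34 J·s)² / (2 × 9.11 × 10^-31 kg × 1.602 × 10^-19 C × (5.91 × 10^-11 m)²)
V = 431 V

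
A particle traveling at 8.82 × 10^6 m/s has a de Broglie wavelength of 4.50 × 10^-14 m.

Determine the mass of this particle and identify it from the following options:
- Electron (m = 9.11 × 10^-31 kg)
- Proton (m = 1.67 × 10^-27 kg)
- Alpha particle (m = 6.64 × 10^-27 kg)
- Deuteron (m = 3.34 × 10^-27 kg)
The particle is a proton.

From λ = h/(mv), solve for mass:

m = h/(λv)
m = (6.626 × 10^-34 J·s) / (4.50 × 10^-14 m × 8.82 × 10^6 m/s)
m = 1.67 × 10^-27 kg

Comparing with the listed masses, this is closest to a proton.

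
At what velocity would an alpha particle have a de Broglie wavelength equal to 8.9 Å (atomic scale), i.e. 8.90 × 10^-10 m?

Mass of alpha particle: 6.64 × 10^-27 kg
1.12 × 10^2 m/s

From λ = h/(mv), solve for v:

v = h/(mλ)
v = (6.626 × 10^-34 J·s) / (6.64 × 10^-27 kg × 8.90 × 10^-10 m)
v = 1.12 × 10^2 m/s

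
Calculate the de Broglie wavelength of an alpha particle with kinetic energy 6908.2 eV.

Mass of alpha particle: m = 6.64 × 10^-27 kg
1.73 × 10^-13 m

Using λ = h/√(2mKE):

First convert KE to Joules: KE = 6908.2 eV = 1.107 × 10^-15 J

λ = h/√(2mKE)
λ = (6.626 × 10^-34 J·s) / √(2 × 6.64 × 10^-27 kg × 1.107 × 10^-15 J)
λ = 1.73 × 10^-13 m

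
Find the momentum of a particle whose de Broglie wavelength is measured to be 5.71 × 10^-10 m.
1.16 × 10^-24 kg·m/s

From the de Broglie relation λ = h/p, we solve for p:

p = h/λ
p = (6.626 × 10^-34 J·s) / (5.71 × 10^-10 m)
p = 1.16 × 10^-24 kg·m/s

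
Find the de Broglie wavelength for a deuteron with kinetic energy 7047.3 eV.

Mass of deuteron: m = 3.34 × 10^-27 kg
2.41 × 10^-13 m

Using λ = h/√(2mKE):

First convert KE to Joules: KE = 7047.3 eV = 1.129 × 10^-15 J

λ = h/√(2mKE)
λ = (6.626 × 10^-34 J·s) / √(2 × 3.34 × 10^-27 kg × 1.129 × 10^-15 J)
λ = 2.41 × 10^-13 m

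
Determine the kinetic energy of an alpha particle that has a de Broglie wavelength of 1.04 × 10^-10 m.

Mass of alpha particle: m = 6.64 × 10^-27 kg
3.06 × 10^-21 J (or 0.0191 eV)

From λ = h/√(2mKE), we solve for KE:

λ² = h²/(2mKE)
KE = h²/(2mλ²)
KE = (6.626 × 10^-34 J·s)² / (2 × 6.64 × 10^-27 kg × (1.04 × 10^-10 m)²)
KE = 3.06 × 10^-21 J
KE = 0.0191 eV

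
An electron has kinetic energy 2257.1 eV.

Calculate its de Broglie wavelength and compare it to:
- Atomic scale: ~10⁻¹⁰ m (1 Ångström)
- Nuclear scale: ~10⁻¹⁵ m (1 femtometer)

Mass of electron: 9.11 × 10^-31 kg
λ = 2.58 × 10^-11 m, which is between nuclear and atomic scales.

Using λ = h/√(2mKE):

KE = 2257.1 eV = 3.616 × 10^-16 J

λ = h/√(2mKE)
λ = (6.626 × 10^-34 J·s) / √(2 × 9.11 × 10^-31 kg × 3.616 × 10^-16 J)
λ = 2.58 × 10^-11 m

Comparison:
- Atomic scale (10⁻¹⁰ m): λ is 0.26× this size
- Nuclear scale (10⁻¹⁵ m): λ is 2.6e+04× this size

The wavelength is between nuclear and atomic scales.

This wavelength is appropriate for probing atomic structure but too large for nuclear physics experiments.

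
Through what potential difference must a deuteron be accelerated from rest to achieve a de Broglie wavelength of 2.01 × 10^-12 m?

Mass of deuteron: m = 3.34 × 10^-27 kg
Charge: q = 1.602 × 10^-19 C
102 V

From λ = h/√(2mqV), we solve for V:

λ² = h²/(2mqV)
V = h²/(2mqλ²)
V = (6.626 × 10^-34 J·s)² / (2 × 3.34 × 10^-27 kg × 1.602 × 10^-19 C × (2.01 × 10^-12 m)²)
V = 102 V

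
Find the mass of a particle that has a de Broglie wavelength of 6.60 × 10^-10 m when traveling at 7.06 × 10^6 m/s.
1.42 × 10^-31 kg

From the de Broglie relation λ = h/(mv), we solve for m:

m = h/(λv)
m = (6.626 × 10^-34 J·s) / (6.60 × 10^-10 m × 7.06 × 10^6 m/s)
m = 1.42 × 10^-31 kg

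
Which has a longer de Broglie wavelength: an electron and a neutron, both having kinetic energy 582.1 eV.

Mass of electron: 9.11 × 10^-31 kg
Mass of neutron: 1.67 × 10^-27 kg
The electron has the longer wavelength.

Using λ = h/√(2mKE):

For electron: λ₁ = h/√(2m₁KE) = 5.08 × 10^-11 m
For neutron: λ₂ = h/√(2m₂KE) = 1.19 × 10^-12 m

Since λ ∝ 1/√m at constant kinetic energy, the lighter particle has the longer wavelength.

The electron has the longer de Broglie wavelength.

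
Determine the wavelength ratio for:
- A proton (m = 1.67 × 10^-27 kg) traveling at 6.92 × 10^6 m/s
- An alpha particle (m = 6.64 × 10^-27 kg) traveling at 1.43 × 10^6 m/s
λ₁/λ₂ = 0.822

Using λ = h/(mv):

λ₁ = h/(m₁v₁) = 5.73 × 10^-14 m
λ₂ = h/(m₂v₂) = 6.98 × 10^-14 m

Ratio λ₁/λ₂ = (m₂v₂)/(m₁v₁)
         = (6.64 × 10^-27 kg × 1.43 × 10^6 m/s) / (1.67 × 10^-27 kg × 6.92 × 10^6 m/s)
         = 0.822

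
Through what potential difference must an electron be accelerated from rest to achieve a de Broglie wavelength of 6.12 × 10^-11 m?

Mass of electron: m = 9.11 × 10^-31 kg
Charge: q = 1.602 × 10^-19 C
402 V

From λ = h/√(2mqV), we solve for V:

λ² = h²/(2mqV)
V = h²/(2mqλ²)
V = (6.626 × 10^-34 J·s)² / (2 × 9.11 × 10^-31 kg × 1.602 × 10^-19 C × (6.12 × 10^-11 m)²)
V = 402 V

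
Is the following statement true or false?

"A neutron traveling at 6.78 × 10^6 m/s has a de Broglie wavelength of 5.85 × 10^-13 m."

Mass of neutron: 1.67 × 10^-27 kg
False

The claim is incorrect.

Using λ = h/(mv):
λ = (6.626 × 10^-34 J·s) / (1.67 × 10^-27 kg × 6.78 × 10^6 m/s)
λ = 5.85 × 10^-14 m

The actual wavelength differs from the claimed 5.85 × 10^-13 m.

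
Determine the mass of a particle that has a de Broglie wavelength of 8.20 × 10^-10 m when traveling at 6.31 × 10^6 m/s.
1.28 × 10^-31 kg

From the de Broglie relation λ = h/(mv), we solve for m:

m = h/(λv)
m = (6.626 × 10^-34 J·s) / (8.20 × 10^-10 m × 6.31 × 10^6 m/s)
m = 1.28 × 10^-31 kg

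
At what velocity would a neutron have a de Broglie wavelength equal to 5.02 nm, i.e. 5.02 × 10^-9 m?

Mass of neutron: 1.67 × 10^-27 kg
7.90 × 10^1 m/s

From λ = h/(mv), solve for v:

v = h/(mλ)
v = (6.626 × 10^-34 J·s) / (1.67 × 10^-27 kg × 5.02 × 10^-9 m)
v = 7.90 × 10^1 m/s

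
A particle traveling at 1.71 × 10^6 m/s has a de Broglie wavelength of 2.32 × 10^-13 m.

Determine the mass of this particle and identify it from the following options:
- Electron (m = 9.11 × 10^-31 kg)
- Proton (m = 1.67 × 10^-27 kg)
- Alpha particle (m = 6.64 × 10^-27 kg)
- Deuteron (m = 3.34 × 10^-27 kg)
The particle is a proton.

From λ = h/(mv), solve for mass:

m = h/(λv)
m = (6.626 × 10^-34 J·s) / (2.32 × 10^-13 m × 1.71 × 10^6 m/s)
m = 1.67 × 10^-27 kg

Comparing with the listed masses, this is closest to a proton.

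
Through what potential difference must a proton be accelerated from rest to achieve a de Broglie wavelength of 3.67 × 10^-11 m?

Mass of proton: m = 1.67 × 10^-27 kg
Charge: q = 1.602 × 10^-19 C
6.09 × 10^-1 V

From λ = h/√(2mqV), we solve for V:

λ² = h²/(2mqV)
V = h²/(2mqλ²)
V = (6.626 × 10^-34 J·s)² / (2 × 1.67 × 10^-27 kg × 1.602 × 10^-19 C × (3.67 × 10^-11 m)²)
V = 6.09 × 10^-1 V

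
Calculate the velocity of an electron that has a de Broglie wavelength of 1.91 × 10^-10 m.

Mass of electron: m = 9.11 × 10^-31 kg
3.81 × 10^6 m/s

From the de Broglie relation λ = h/(mv), we solve for v:

v = h/(mλ)
v = (6.626 × 10^-34 J·s) / (9.11 × 10^-31 kg × 1.91 × 10^-10 m)
v = 3.81 × 10^6 m/s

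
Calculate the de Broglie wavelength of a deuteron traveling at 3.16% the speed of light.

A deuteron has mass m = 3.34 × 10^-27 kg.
2.09 × 10^-14 m

Using the de Broglie relation λ = h/(mv):

v = 3.16% × c = 9.473 × 10^6 m/s

λ = h/(mv)
λ = (6.626 × 10^-34 J·s) / (3.34 × 10^-27 kg × 9.473 × 10^6 m/s)
λ = 2.09 × 10^-14 m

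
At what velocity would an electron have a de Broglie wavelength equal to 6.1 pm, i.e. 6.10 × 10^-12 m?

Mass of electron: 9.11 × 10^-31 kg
1.19 × 10^8 m/s

From λ = h/(mv), solve for v:

v = h/(mλ)
v = (6.626 × 10^-34 J·s) / (9.11 × 10^-31 kg × 6.10 × 10^-12 m)
v = 1.19 × 10^8 m/s

Note: This velocity is 39.8% of the speed of light, so relativistic corrections would be needed for a more accurate calculation.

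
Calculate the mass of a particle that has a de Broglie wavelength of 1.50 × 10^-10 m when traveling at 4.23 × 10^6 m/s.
1.04 × 10^-30 kg

From the de Broglie relation λ = h/(mv), we solve for m:

m = h/(λv)
m = (6.626 × 10^-34 J·s) / (1.50 × 10^-10 m × 4.23 × 10^6 m/s)
m = 1.04 × 10^-30 kg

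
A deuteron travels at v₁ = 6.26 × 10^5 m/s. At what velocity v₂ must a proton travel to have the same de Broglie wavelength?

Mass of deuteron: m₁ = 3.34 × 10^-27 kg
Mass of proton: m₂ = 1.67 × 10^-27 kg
v₂ = 1.25 × 10^6 m/s

For equal de Broglie wavelengths: λ₁ = λ₂

h/(m₁v₁) = h/(m₂v₂)
m₁v₁ = m₂v₂
v₂ = v₁ · (m₁/m₂)

v₂ = 6.26 × 10^5 m/s × (3.34 × 10^-27 kg / 1.67 × 10^-27 kg)
v₂ = 1.25 × 10^6 m/s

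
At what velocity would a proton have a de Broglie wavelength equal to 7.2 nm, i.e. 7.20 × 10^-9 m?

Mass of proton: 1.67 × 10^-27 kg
5.51 × 10^1 m/s

From λ = h/(mv), solve for v:

v = h/(mλ)
v = (6.626 × 10^-34 J·s) / (1.67 × 10^-27 kg × 7.20 × 10^-9 m)
v = 5.51 × 10^1 m/s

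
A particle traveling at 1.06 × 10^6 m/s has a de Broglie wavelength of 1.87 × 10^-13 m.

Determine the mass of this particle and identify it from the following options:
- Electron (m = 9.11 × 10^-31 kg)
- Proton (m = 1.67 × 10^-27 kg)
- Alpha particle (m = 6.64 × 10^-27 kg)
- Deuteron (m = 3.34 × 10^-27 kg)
The particle is a deuteron.

From λ = h/(mv), solve for mass:

m = h/(λv)
m = (6.626 × 10^-34 J·s) / (1.87 × 10^-13 m × 1.06 × 10^6 m/s)
m = 3.34 × 10^-27 kg

Comparing with the listed masses, this is closest to a deuteron.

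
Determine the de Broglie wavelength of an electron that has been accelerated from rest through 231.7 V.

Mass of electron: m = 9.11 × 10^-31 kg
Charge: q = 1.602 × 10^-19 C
8.06 × 10^-11 m

When a particle is accelerated through voltage V, it gains kinetic energy KE = qV.

The de Broglie wavelength is then λ = h/√(2mqV):

λ = h/√(2mqV)
λ = (6.626 × 10^-34 J·s) / √(2 × 9.11 × 10^-31 kg × 1.602 × 10^-19 C × 231.7 V)
λ = 8.06 × 10^-11 m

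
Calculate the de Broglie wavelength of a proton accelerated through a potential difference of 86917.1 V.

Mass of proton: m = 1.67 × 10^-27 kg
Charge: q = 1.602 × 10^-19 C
9.72 × 10^-14 m

When a particle is accelerated through voltage V, it gains kinetic energy KE = qV.

The de Broglie wavelength is then λ = h/√(2mqV):

λ = h/√(2mqV)
λ = (6.626 × 10^-34 J·s) / √(2 × 1.67 × 10^-27 kg × 1.602 × 10^-19 C × 86917.1 V)
λ = 9.72 × 10^-14 m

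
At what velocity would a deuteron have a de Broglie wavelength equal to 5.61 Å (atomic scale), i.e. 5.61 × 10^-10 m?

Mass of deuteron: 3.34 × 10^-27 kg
3.54 × 10^2 m/s

From λ = h/(mv), solve for v:

v = h/(mλ)
v = (6.626 × 10^-34 J·s) / (3.34 × 10^-27 kg × 5.61 × 10^-10 m)
v = 3.54 × 10^2 m/s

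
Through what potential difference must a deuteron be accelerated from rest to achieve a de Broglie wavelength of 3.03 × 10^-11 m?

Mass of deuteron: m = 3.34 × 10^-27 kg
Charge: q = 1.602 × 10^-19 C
4.47 × 10^-1 V

From λ = h/√(2mqV), we solve for V:

λ² = h²/(2mqV)
V = h²/(2mqλ²)
V = (6.626 × 10^-34 J·s)² / (2 × 3.34 × 10^-27 kg × 1.602 × 10^-19 C × (3.03 × 10^-11 m)²)
V = 4.47 × 10^-1 V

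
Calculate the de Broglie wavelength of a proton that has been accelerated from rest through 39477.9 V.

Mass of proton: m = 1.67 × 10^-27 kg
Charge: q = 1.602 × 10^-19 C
1.44 × 10^-13 m

When a particle is accelerated through voltage V, it gains kinetic energy KE = qV.

The de Broglie wavelength is then λ = h/√(2mqV):

λ = h/√(2mqV)
λ = (6.626 × 10^-34 J·s) / √(2 × 1.67 × 10^-27 kg × 1.602 × 10^-19 C × 39477.9 V)
λ = 1.44 × 10^-13 m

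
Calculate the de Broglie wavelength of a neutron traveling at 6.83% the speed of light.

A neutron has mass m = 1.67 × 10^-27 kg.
1.94 × 10^-14 m

Using the de Broglie relation λ = h/(mv):

v = 6.83% × c = 2.048 × 10^7 m/s

λ = h/(mv)
λ = (6.626 × 10^-34 J·s) / (1.67 × 10^-27 kg × 2.048 × 10^7 m/s)
λ = 1.94 × 10^-14 m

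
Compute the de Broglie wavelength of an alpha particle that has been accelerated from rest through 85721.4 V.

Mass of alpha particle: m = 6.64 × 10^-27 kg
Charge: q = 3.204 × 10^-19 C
3.47 × 10^-14 m

When a particle is accelerated through voltage V, it gains kinetic energy KE = qV.

The de Broglie wavelength is then λ = h/√(2mqV):

λ = h/√(2mqV)
λ = (6.626 × 10^-34 J·s) / √(2 × 6.64 × 10^-27 kg × 3.204 × 10^-19 C × 85721.4 V)
λ = 3.47 × 10^-14 m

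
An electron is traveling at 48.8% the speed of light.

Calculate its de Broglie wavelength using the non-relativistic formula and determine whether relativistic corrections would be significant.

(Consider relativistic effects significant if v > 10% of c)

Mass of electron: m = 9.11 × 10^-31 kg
Yes, relativistic corrections are needed.

Using the non-relativistic de Broglie formula λ = h/(mv):

v = 48.8% × c = 1.463 × 10^8 m/s

λ = h/(mv)
λ = (6.626 × 10^-34 J·s) / (9.11 × 10^-31 kg × 1.463 × 10^8 m/s)
λ = 4.97 × 10^-12 m

Since v = 48.8% of c > 10% of c, relativistic corrections ARE significant and the actual wavelength would differ from this non-relativistic estimate.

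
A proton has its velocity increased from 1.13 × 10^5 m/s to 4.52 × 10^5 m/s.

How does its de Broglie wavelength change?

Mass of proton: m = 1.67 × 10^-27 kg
The wavelength decreases by a factor of 4.

Using λ = h/(mv):

Initial wavelength: λ₁ = h/(mv₁) = 3.51 × 10^-12 m
Final wavelength: λ₂ = h/(mv₂) = 8.78 × 10^-13 m

Since λ ∝ 1/v, when velocity increases by a factor of 4, the wavelength decreases by a factor of 4.

λ₂/λ₁ = v₁/v₂ = 1/4

The wavelength decreases by a factor of 4.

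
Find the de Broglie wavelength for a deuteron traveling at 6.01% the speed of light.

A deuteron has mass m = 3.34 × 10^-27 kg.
1.10 × 10^-14 m

Using the de Broglie relation λ = h/(mv):

v = 6.01% × c = 1.802 × 10^7 m/s

λ = h/(mv)
λ = (6.626 × 10^-34 J·s) / (3.34 × 10^-27 kg × 1.802 × 10^7 m/s)
λ = 1.10 × 10^-14 m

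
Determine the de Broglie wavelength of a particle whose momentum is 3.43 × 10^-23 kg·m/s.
1.93 × 10^-11 m

Using the de Broglie relation λ = h/p:

λ = h/p
λ = (6.626 × 10^-34 J·s) / (3.43 × 10^-23 kg·m/s)
λ = 1.93 × 10^-11 m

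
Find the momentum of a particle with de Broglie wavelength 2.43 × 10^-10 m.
2.73 × 10^-24 kg·m/s

From the de Broglie relation λ = h/p, we solve for p:

p = h/λ
p = (6.626 × 10^-34 J·s) / (2.43 × 10^-10 m)
p = 2.73 × 10^-24 kg·m/s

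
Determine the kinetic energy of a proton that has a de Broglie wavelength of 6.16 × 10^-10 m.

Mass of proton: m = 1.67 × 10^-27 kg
3.46 × 10^-22 J (or 2.16 × 10^-3 eV)

From λ = h/√(2mKE), we solve for KE:

λ² = h²/(2mKE)
KE = h²/(2mλ²)
KE = (6.626 × 10^-34 J·s)² / (2 × 1.67 × 10^-27 kg × (6.16 × 10^-10 m)²)
KE = 3.46 × 10^-22 J
KE = 2.16 × 10^-3 eV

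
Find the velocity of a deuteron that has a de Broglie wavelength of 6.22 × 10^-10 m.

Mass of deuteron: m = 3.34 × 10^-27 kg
3.19 × 10^2 m/s

From the de Broglie relation λ = h/(mv), we solve for v:

v = h/(mλ)
v = (6.626 × 10^-34 J·s) / (3.34 × 10^-27 kg × 6.22 × 10^-10 m)
v = 3.19 × 10^2 m/s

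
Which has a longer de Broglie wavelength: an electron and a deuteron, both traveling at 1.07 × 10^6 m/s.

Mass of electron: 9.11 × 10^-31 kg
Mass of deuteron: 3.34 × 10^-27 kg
The electron has the longer wavelength.

Using λ = h/(mv), since both particles have the same velocity, the wavelength depends only on mass.

For electron: λ₁ = h/(m₁v) = 6.80 × 10^-10 m
For deuteron: λ₂ = h/(m₂v) = 1.85 × 10^-13 m

Since λ ∝ 1/m at constant velocity, the lighter particle has the longer wavelength.

The electron has the longer de Broglie wavelength.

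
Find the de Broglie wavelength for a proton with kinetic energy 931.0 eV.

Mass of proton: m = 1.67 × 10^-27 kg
9.39 × 10^-13 m

Using λ = h/√(2mKE):

First convert KE to Joules: KE = 931.0 eV = 1.492 × 10^-16 J

λ = h/√(2mKE)
λ = (6.626 × 10^-34 J·s) / √(2 × 1.67 × 10^-27 kg × 1.492 × 10^-16 J)
λ = 9.39 × 10^-13 m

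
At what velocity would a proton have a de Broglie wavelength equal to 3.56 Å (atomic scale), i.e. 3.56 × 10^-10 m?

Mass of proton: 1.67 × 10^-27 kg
1.11 × 10^3 m/s

From λ = h/(mv), solve for v:

v = h/(mλ)
v = (6.626 × 10^-34 J·s) / (1.67 × 10^-27 kg × 3.56 × 10^-10 m)
v = 1.11 × 10^3 m/s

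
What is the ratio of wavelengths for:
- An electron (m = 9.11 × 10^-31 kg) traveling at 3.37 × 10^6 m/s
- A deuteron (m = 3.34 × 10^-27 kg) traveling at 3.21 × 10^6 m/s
λ₁/λ₂ = 3.49 × 10^3

Using λ = h/(mv):

λ₁ = h/(m₁v₁) = 2.16 × 10^-10 m
λ₂ = h/(m₂v₂) = 6.18 × 10^-14 m

Ratio λ₁/λ₂ = (m₂v₂)/(m₁v₁)
         = (3.34 × 10^-27 kg × 3.21 × 10^6 m/s) / (9.11 × 10^-31 kg × 3.37 × 10^6 m/s)
         = 3.49 × 10^3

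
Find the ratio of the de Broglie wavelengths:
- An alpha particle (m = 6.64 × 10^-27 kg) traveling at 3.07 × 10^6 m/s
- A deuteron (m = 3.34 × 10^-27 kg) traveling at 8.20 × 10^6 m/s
λ₁/λ₂ = 1.34

Using λ = h/(mv):

λ₁ = h/(m₁v₁) = 3.25 × 10^-14 m
λ₂ = h/(m₂v₂) = 2.42 × 10^-14 m

Ratio λ₁/λ₂ = (m₂v₂)/(m₁v₁)
         = (3.34 × 10^-27 kg × 8.20 × 10^6 m/s) / (6.64 × 10^-27 kg × 3.07 × 10^6 m/s)
         = 1.34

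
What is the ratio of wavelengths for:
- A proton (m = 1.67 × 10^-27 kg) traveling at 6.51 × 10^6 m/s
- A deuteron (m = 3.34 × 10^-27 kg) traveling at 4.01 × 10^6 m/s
λ₁/λ₂ = 1.23

Using λ = h/(mv):

λ₁ = h/(m₁v₁) = 6.09 × 10^-14 m
λ₂ = h/(m₂v₂) = 4.95 × 10^-14 m

Ratio λ₁/λ₂ = (m₂v₂)/(m₁v₁)
         = (3.34 × 10^-27 kg × 4.01 × 10^6 m/s) / (1.67 × 10^-27 kg × 6.51 × 10^6 m/s)
         = 1.23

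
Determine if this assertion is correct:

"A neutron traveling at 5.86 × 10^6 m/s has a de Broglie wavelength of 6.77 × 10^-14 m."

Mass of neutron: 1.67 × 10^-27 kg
True

The claim is correct.

Using λ = h/(mv):
λ = (6.626 × 10^-34 J·s) / (1.67 × 10^-27 kg × 5.86 × 10^6 m/s)
λ = 6.77 × 10^-14 m

This matches the claimed value.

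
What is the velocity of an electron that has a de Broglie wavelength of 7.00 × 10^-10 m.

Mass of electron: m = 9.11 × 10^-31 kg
1.04 × 10^6 m/s

From the de Broglie relation λ = h/(mv), we solve for v:

v = h/(mλ)
v = (6.626 × 10^-34 J·s) / (9.11 × 10^-31 kg × 7.00 × 10^-10 m)
v = 1.04 × 10^6 m/s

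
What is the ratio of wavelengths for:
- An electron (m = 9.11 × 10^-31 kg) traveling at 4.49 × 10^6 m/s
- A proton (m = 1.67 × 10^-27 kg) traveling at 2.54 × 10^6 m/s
λ₁/λ₂ = 1.04 × 10^3

Using λ = h/(mv):

λ₁ = h/(m₁v₁) = 1.62 × 10^-10 m
λ₂ = h/(m₂v₂) = 1.56 × 10^-13 m

Ratio λ₁/λ₂ = (m₂v₂)/(m₁v₁)
         = (1.67 × 10^-27 kg × 2.54 × 10^6 m/s) / (9.11 × 10^-31 kg × 4.49 × 10^6 m/s)
         = 1.04 × 10^3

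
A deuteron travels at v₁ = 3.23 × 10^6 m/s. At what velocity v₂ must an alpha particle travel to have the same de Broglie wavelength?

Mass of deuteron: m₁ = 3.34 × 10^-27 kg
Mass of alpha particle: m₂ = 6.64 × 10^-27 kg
v₂ = 1.62 × 10^6 m/s

For equal de Broglie wavelengths: λ₁ = λ₂

h/(m₁v₁) = h/(m₂v₂)
m₁v₁ = m₂v₂
v₂ = v₁ · (m₁/m₂)

v₂ = 3.23 × 10^6 m/s × (3.34 × 10^-27 kg / 6.64 × 10^-27 kg)
v₂ = 1.62 × 10^6 m/s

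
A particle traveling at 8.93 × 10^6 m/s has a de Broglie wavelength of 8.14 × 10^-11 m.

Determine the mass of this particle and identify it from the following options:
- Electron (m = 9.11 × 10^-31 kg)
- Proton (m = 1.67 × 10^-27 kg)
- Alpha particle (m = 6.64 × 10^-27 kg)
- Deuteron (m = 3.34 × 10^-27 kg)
The particle is an electron.

From λ = h/(mv), solve for mass:

m = h/(λv)
m = (6.626 × 10^-34 J·s) / (8.14 × 10^-11 m × 8.93 × 10^6 m/s)
m = 9.12 × 10^-31 kg

Comparing with the listed masses, this is closest to an electron.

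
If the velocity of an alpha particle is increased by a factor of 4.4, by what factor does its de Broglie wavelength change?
The wavelength decreases by a factor of 4.4.

From λ = h/(mv), the wavelength is inversely proportional to velocity:

λ ∝ 1/v

If v → 4.4v, then λ → λ/4.4

When velocity is increased by a factor of 4.4, the wavelength decreases by a factor of 4.4.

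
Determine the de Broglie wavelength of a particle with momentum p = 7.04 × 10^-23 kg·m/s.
9.41 × 10^-12 m

Using the de Broglie relation λ = h/p:

λ = h/p
λ = (6.626 × 10^-34 J·s) / (7.04 × 10^-23 kg·m/s)
λ = 9.41 × 10^-12 m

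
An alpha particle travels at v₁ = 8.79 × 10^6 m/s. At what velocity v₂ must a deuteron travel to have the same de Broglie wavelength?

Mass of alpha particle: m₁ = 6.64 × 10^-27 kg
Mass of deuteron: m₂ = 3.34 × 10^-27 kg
v₂ = 1.75 × 10^7 m/s

For equal de Broglie wavelengths: λ₁ = λ₂

h/(m₁v₁) = h/(m₂v₂)
m₁v₁ = m₂v₂
v₂ = v₁ · (m₁/m₂)

v₂ = 8.79 × 10^6 m/s × (6.64 × 10^-27 kg / 3.34 × 10^-27 kg)
v₂ = 1.75 × 10^7 m/s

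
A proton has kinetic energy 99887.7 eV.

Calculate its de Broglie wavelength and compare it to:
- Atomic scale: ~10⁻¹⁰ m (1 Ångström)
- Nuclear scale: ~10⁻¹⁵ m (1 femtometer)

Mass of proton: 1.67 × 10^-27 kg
λ = 9.06 × 10^-14 m, which is between nuclear and atomic scales.

Using λ = h/√(2mKE):

KE = 99887.7 eV = 1.600 × 10^-14 J

λ = h/√(2mKE)
λ = (6.626 × 10^-34 J·s) / √(2 × 1.67 × 10^-27 kg × 1.600 × 10^-14 J)
λ = 9.06 × 10^-14 m

Comparison:
- Atomic scale (10⁻¹⁰ m): λ is 0.00091× this size
- Nuclear scale (10⁻¹⁵ m): λ is 91× this size

The wavelength is between nuclear and atomic scales.

This wavelength is appropriate for probing atomic structure but too large for nuclear physics experiments.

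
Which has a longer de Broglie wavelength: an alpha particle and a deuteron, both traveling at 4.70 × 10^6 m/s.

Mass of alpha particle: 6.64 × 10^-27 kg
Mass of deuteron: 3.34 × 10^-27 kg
The deuteron has the longer wavelength.

Using λ = h/(mv), since both particles have the same velocity, the wavelength depends only on mass.

For alpha particle: λ₁ = h/(m₁v) = 2.12 × 10^-14 m
For deuteron: λ₂ = h/(m₂v) = 4.22 × 10^-14 m

Since λ ∝ 1/m at constant velocity, the lighter particle has the longer wavelength.

The deuteron has the longer de Broglie wavelength.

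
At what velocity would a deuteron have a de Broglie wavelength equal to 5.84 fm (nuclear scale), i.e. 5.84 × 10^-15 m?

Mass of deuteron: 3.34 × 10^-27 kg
3.40 × 10^7 m/s

From λ = h/(mv), solve for v:

v = h/(mλ)
v = (6.626 × 10^-34 J·s) / (3.34 × 10^-27 kg × 5.84 × 10^-15 m)
v = 3.40 × 10^7 m/s

Note: This velocity is 11.3% of the speed of light, so relativistic corrections would be needed for a more accurate calculation.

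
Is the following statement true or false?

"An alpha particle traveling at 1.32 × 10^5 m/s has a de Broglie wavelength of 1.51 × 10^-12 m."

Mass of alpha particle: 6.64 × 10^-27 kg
False

The claim is incorrect.

Using λ = h/(mv):
λ = (6.626 × 10^-34 J·s) / (6.64 × 10^-27 kg × 1.32 × 10^5 m/s)
λ = 7.56 × 10^-13 m

The actual wavelength differs from the claimed 1.51 × 10^-12 m.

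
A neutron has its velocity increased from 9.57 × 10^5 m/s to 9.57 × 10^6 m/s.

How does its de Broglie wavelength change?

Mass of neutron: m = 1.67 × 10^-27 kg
The wavelength decreases by a factor of 10.

Using λ = h/(mv):

Initial wavelength: λ₁ = h/(mv₁) = 4.15 × 10^-13 m
Final wavelength: λ₂ = h/(mv₂) = 4.15 × 10^-14 m

Since λ ∝ 1/v, when velocity increases by a factor of 10, the wavelength decreases by a factor of 10.

λ₂/λ₁ = v₁/v₂ = 1/10

The wavelength decreases by a factor of 10.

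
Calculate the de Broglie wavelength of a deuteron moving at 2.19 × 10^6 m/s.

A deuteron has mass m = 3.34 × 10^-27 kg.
9.06 × 10^-14 m

Using the de Broglie relation λ = h/(mv):

λ = h/(mv)
λ = (6.626 × 10^-34 J·s) / (3.34 × 10^-27 kg × 2.19 × 10^6 m/s)
λ = 9.06 × 10^-14 m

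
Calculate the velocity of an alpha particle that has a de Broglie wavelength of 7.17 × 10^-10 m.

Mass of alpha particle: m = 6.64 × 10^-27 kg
1.39 × 10^2 m/s

From the de Broglie relation λ = h/(mv), we solve for v:

v = h/(mλ)
v = (6.626 × 10^-34 J·s) / (6.64 × 10^-27 kg × 7.17 × 10^-10 m)
v = 1.39 × 10^2 m/s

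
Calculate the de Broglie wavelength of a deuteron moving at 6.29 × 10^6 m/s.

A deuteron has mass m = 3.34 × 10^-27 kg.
3.15 × 10^-14 m

Using the de Broglie relation λ = h/(mv):

λ = h/(mv)
λ = (6.626 × 10^-34 J·s) / (3.34 × 10^-27 kg × 6.29 × 10^6 m/s)
λ = 3.15 × 10^-14 m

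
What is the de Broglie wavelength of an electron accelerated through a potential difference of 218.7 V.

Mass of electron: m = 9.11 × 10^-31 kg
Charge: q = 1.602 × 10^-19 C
8.29 × 10^-11 m

When a particle is accelerated through voltage V, it gains kinetic energy KE = qV.

The de Broglie wavelength is then λ = h/√(2mqV):

λ = h/√(2mqV)
λ = (6.626 × 10^-34 J·s) / √(2 × 9.11 × 10^-31 kg × 1.602 × 10^-19 C × 218.7 V)
λ = 8.29 × 10^-11 m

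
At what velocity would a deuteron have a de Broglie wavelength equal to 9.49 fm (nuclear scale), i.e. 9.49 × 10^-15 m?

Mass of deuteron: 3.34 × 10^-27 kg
2.09 × 10^7 m/s

From λ = h/(mv), solve for v:

v = h/(mλ)
v = (6.626 × 10^-34 J·s) / (3.34 × 10^-27 kg × 9.49 × 10^-15 m)
v = 2.09 × 10^7 m/s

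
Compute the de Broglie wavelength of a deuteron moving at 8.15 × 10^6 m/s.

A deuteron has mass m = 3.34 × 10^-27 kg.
2.43 × 10^-14 m

Using the de Broglie relation λ = h/(mv):

λ = h/(mv)
λ = (6.626 × 10^-34 J·s) / (3.34 × 10^-27 kg × 8.15 × 10^6 m/s)
λ = 2.43 × 10^-14 m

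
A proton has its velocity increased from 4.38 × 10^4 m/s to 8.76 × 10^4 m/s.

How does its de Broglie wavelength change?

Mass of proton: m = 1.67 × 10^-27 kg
The wavelength decreases by a factor of 2.

Using λ = h/(mv):

Initial wavelength: λ₁ = h/(mv₁) = 9.06 × 10^-12 m
Final wavelength: λ₂ = h/(mv₂) = 4.53 × 10^-12 m

Since λ ∝ 1/v, when velocity increases by a factor of 2, the wavelength decreases by a factor of 2.

λ₂/λ₁ = v₁/v₂ = 1/2

The wavelength decreases by a factor of 2.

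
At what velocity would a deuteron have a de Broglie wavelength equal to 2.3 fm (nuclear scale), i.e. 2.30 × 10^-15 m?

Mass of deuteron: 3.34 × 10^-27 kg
8.63 × 10^7 m/s

From λ = h/(mv), solve for v:

v = h/(mλ)
v = (6.626 × 10^-34 J·s) / (3.34 × 10^-27 kg × 2.30 × 10^-15 m)
v = 8.63 × 10^7 m/s

Note: This velocity is 28.8% of the speed of light, so relativistic corrections would be needed for a more accurate calculation.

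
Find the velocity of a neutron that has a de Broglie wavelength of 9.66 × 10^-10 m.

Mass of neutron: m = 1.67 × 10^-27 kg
4.11 × 10^2 m/s

From the de Broglie relation λ = h/(mv), we solve for v:

v = h/(mλ)
v = (6.626 × 10^-34 J·s) / (1.67 × 10^-27 kg × 9.66 × 10^-10 m)
v = 4.11 × 10^2 m/s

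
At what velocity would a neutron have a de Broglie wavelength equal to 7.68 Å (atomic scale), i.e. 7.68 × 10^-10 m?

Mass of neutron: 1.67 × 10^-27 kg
5.17 × 10^2 m/s

From λ = h/(mv), solve for v:

v = h/(mλ)
v = (6.626 × 10^-34 J·s) / (1.67 × 10^-27 kg × 7.68 × 10^-10 m)
v = 5.17 × 10^2 m/s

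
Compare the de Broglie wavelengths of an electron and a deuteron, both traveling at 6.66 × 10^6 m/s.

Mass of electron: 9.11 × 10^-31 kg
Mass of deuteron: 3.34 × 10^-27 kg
The electron has the longer wavelength.

Using λ = h/(mv), since both particles have the same velocity, the wavelength depends only on mass.

For electron: λ₁ = h/(m₁v) = 1.09 × 10^-10 m
For deuteron: λ₂ = h/(m₂v) = 2.98 × 10^-14 m

Since λ ∝ 1/m at constant velocity, the lighter particle has the longer wavelength.

The electron has the longer de Broglie wavelength.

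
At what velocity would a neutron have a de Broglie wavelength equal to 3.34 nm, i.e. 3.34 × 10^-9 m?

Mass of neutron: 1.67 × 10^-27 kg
1.19 × 10^2 m/s

From λ = h/(mv), solve for v:

v = h/(mλ)
v = (6.626 × 10^-34 J·s) / (1.67 × 10^-27 kg × 3.34 × 10^-9 m)
v = 1.19 × 10^2 m/s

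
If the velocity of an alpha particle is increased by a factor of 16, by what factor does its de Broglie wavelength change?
The wavelength decreases by a factor of 16.

From λ = h/(mv), the wavelength is inversely proportional to velocity:

λ ∝ 1/v

If v → 16v, then λ → λ/16

When velocity is increased by a factor of 16, the wavelength decreases by a factor of 16.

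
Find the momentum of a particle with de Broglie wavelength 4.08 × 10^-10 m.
1.62 × 10^-24 kg·m/s

From the de Broglie relation λ = h/p, we solve for p:

p = h/λ
p = (6.626 × 10^-34 J·s) / (4.08 × 10^-10 m)
p = 1.62 × 10^-24 kg·m/s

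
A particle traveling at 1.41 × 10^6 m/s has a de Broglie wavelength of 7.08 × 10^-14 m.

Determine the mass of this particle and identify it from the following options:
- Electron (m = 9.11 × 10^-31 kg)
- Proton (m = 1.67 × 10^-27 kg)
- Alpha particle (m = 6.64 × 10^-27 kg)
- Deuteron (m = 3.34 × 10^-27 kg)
The particle is an alpha particle.

From λ = h/(mv), solve for mass:

m = h/(λv)
m = (6.626 × 10^-34 J·s) / (7.08 × 10^-14 m × 1.41 × 10^6 m/s)
m = 6.64 × 10^-27 kg

Comparing with the listed masses, this is closest to an alpha particle.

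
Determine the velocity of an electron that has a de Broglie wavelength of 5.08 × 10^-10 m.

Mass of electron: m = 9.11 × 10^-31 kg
1.43 × 10^6 m/s

From the de Broglie relation λ = h/(mv), we solve for v:

v = h/(mλ)
v = (6.626 × 10^-34 J·s) / (9.11 × 10^-31 kg × 5.08 × 10^-10 m)
v = 1.43 × 10^6 m/s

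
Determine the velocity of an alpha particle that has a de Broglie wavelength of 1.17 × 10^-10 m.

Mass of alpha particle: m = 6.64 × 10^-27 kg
8.53 × 10^2 m/s

From the de Broglie relation λ = h/(mv), we solve for v:

v = h/(mλ)
v = (6.626 × 10^-34 J·s) / (6.64 × 10^-27 kg × 1.17 × 10^-10 m)
v = 8.53 × 10^2 m/s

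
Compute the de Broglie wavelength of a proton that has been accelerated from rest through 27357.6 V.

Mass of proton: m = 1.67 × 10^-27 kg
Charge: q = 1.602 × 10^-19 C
1.73 × 10^-13 m

When a particle is accelerated through voltage V, it gains kinetic energy KE = qV.

The de Broglie wavelength is then λ = h/√(2mqV):

λ = h/√(2mqV)
λ = (6.626 × 10^-34 J·s) / √(2 × 1.67 × 10^-27 kg × 1.602 × 10^-19 C × 27357.6 V)
λ = 1.73 × 10^-13 m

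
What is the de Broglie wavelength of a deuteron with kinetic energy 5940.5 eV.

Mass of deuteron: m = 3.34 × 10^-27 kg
2.63 × 10^-13 m

Using λ = h/√(2mKE):

First convert KE to Joules: KE = 5940.5 eV = 9.518 × 10^-16 J

λ = h/√(2mKE)
λ = (6.626 × 10^-34 J·s) / √(2 × 3.34 × 10^-27 kg × 9.518 × 10^-16 J)
λ = 2.63 × 10^-13 m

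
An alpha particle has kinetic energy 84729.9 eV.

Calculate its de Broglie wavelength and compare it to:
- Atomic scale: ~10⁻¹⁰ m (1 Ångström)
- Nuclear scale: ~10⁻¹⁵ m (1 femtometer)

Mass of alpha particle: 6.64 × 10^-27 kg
λ = 4.93 × 10^-14 m, which is between nuclear and atomic scales.

Using λ = h/√(2mKE):

KE = 84729.9 eV = 1.358 × 10^-14 J

λ = h/√(2mKE)
λ = (6.626 × 10^-34 J·s) / √(2 × 6.64 × 10^-27 kg × 1.358 × 10^-14 J)
λ = 4.93 × 10^-14 m

Comparison:
- Atomic scale (10⁻¹⁰ m): λ is 0.00049× this size
- Nuclear scale (10⁻¹⁵ m): λ is 49× this size

The wavelength is between nuclear and atomic scales.

This wavelength is appropriate for probing atomic structure but too large for nuclear physics experiments.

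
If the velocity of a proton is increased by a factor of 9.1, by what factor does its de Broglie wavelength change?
The wavelength decreases by a factor of 9.1.

From λ = h/(mv), the wavelength is inversely proportional to velocity:

λ ∝ 1/v

If v → 9.1v, then λ → λ/9.1

When velocity is increased by a factor of 9.1, the wavelength decreases by a factor of 9.1.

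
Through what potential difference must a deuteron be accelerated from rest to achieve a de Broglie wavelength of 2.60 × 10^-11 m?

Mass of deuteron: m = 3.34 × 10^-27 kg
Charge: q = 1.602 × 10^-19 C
6.07 × 10^-1 V

From λ = h/√(2mqV), we solve for V:

λ² = h²/(2mqV)
V = h²/(2mqλ²)
V = (6.626 × 10^-34 J·s)² / (2 × 3.34 × 10^-27 kg × 1.602 × 10^-19 C × (2.60 × 10^-11 m)²)
V = 6.07 × 10^-1 V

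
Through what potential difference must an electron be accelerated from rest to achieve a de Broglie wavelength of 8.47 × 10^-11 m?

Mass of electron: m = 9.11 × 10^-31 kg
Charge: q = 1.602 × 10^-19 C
210 V

From λ = h/√(2mqV), we solve for V:

λ² = h²/(2mqV)
V = h²/(2mqλ²)
V = (6.626 × 10^-34 J·s)² / (2 × 9.11 × 10^-31 kg × 1.602 × 10^-19 C × (8.47 × 10^-11 m)²)
V = 210 V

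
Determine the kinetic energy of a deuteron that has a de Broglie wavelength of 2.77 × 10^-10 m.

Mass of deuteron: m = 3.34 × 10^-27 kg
8.57 × 10^-22 J (or 5.35 × 10^-3 eV)

From λ = h/√(2mKE), we solve for KE:

λ² = h²/(2mKE)
KE = h²/(2mλ²)
KE = (6.626 × 10^-34 J·s)² / (2 × 3.34 × 10^-27 kg × (2.77 × 10^-10 m)²)
KE = 8.57 × 10^-22 J
KE = 5.35 × 10^-3 eV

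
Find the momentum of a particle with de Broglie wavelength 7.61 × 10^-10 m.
8.71 × 10^-25 kg·m/s

From the de Broglie relation λ = h/p, we solve for p:

p = h/λ
p = (6.626 × 10^-34 J·s) / (7.61 × 10^-10 m)
p = 8.71 × 10^-25 kg·m/s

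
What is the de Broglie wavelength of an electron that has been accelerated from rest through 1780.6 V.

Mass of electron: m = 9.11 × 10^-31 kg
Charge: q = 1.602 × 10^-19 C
2.91 × 10^-11 m

When a particle is accelerated through voltage V, it gains kinetic energy KE = qV.

The de Broglie wavelength is then λ = h/√(2mqV):

λ = h/√(2mqV)
λ = (6.626 × 10^-34 J·s) / √(2 × 9.11 × 10^-31 kg × 1.602 × 10^-19 C × 1780.6 V)
λ = 2.91 × 10^-11 m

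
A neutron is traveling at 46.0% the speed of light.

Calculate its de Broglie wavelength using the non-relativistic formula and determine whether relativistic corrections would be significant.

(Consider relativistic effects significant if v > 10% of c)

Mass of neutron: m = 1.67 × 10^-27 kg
Yes, relativistic corrections are needed.

Using the non-relativistic de Broglie formula λ = h/(mv):

v = 46.0% × c = 1.379 × 10^8 m/s

λ = h/(mv)
λ = (6.626 × 10^-34 J·s) / (1.67 × 10^-27 kg × 1.379 × 10^8 m/s)
λ = 2.88 × 10^-15 m

Since v = 46.0% of c > 10% of c, relativistic corrections ARE significant and the actual wavelength would differ from this non-relativistic estimate.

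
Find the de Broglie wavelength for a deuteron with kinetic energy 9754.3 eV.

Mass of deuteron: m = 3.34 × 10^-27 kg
2.05 × 10^-13 m

Using λ = h/√(2mKE):

First convert KE to Joules: KE = 9754.3 eV = 1.563 × 10^-15 J

λ = h/√(2mKE)
λ = (6.626 × 10^-34 J·s) / √(2 × 3.34 × 10^-27 kg × 1.563 × 10^-15 J)
λ = 2.05 × 10^-13 m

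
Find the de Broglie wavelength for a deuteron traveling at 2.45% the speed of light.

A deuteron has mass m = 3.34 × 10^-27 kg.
2.70 × 10^-14 m

Using the de Broglie relation λ = h/(mv):

v = 2.45% × c = 7.345 × 10^6 m/s

λ = h/(mv)
λ = (6.626 × 10^-34 J·s) / (3.34 × 10^-27 kg × 7.345 × 10^6 m/s)
λ = 2.70 × 10^-14 m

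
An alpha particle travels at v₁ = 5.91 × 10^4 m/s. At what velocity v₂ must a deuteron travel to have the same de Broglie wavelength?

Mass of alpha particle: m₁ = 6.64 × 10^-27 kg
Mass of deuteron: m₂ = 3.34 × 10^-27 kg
v₂ = 1.17 × 10^5 m/s

For equal de Broglie wavelengths: λ₁ = λ₂

h/(m₁v₁) = h/(m₂v₂)
m₁v₁ = m₂v₂
v₂ = v₁ · (m₁/m₂)

v₂ = 5.91 × 10^4 m/s × (6.64 × 10^-27 kg / 3.34 × 10^-27 kg)
v₂ = 1.17 × 10^5 m/s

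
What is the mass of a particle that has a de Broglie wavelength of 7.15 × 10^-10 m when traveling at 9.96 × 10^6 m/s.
9.30 × 10^-32 kg

From the de Broglie relation λ = h/(mv), we solve for m:

m = h/(λv)
m = (6.626 × 10^-34 J·s) / (7.15 × 10^-10 m × 9.96 × 10^6 m/s)
m = 9.30 × 10^-32 kg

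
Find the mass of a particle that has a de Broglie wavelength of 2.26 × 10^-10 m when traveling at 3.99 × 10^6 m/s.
7.35 × 10^-31 kg

From the de Broglie relation λ = h/(mv), we solve for m:

m = h/(λv)
m = (6.626 × 10^-34 J·s) / (2.26 × 10^-10 m × 3.99 × 10^6 m/s)
m = 7.35 × 10^-31 kg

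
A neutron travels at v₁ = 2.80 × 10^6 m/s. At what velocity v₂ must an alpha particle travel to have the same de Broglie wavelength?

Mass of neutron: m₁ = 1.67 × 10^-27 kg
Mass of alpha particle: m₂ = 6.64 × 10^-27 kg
v₂ = 7.04 × 10^5 m/s

For equal de Broglie wavelengths: λ₁ = λ₂

h/(m₁v₁) = h/(m₂v₂)
m₁v₁ = m₂v₂
v₂ = v₁ · (m₁/m₂)

v₂ = 2.80 × 10^6 m/s × (1.67 × 10^-27 kg / 6.64 × 10^-27 kg)
v₂ = 7.04 × 10^5 m/s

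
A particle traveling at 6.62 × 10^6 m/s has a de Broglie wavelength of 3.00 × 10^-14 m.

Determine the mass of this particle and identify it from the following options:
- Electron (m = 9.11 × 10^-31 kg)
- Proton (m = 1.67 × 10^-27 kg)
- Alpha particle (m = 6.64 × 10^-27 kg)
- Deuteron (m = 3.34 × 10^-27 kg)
The particle is a deuteron.

From λ = h/(mv), solve for mass:

m = h/(λv)
m = (6.626 × 10^-34 J·s) / (3.00 × 10^-14 m × 6.62 × 10^6 m/s)
m = 3.34 × 10^-27 kg

Comparing with the listed masses, this is closest to a deuteron.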